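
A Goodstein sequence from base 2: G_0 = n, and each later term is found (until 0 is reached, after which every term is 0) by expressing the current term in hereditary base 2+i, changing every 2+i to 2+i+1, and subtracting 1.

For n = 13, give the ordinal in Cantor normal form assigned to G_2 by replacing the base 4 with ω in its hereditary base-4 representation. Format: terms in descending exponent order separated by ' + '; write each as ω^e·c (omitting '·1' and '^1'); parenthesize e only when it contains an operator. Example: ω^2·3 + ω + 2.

step 0: 13 = 2^(2 + 1) + 2^2 + 1; sub 3 for 2: 3^(3 + 1) + 3^3 + 1; = 109; G_1 = 109−1 = 108
step 1: 108 = 3^(3 + 1) + 3^3; sub 4 for 3: 4^(4 + 1) + 4^4; = 1280; G_2 = 1280−1 = 1279
step 2: 1279 = 4^(4 + 1) + 3·4^3 + 3·4^2 + 3·4 + 3; sub 5 for 4: 5^(5 + 1) + 3·5^3 + 3·5^2 + 3·5 + 3; = 16093; G_3 = 16093−1 = 16092

ω^(ω + 1) + ω^3·3 + ω^2·3 + ω·3 + 3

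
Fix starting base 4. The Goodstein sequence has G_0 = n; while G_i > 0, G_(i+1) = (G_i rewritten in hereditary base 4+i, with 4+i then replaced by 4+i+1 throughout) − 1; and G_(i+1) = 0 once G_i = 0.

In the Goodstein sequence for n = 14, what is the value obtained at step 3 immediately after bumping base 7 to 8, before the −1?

22

(0) 14|_4 = 3·4 + 2 ↦ 3·5 + 2|_5 = 17 ⇒ 16
(1) 16|_5 = 3·5 + 1 ↦ 3·6 + 1|_6 = 19 ⇒ 18
(2) 18|_6 = 3·6 ↦ 3·7|_7 = 21 ⇒ 20
(3) 20|_7 = 2·7 + 6 ↦ 2·8 + 6|_8 = 22 ⇒ 21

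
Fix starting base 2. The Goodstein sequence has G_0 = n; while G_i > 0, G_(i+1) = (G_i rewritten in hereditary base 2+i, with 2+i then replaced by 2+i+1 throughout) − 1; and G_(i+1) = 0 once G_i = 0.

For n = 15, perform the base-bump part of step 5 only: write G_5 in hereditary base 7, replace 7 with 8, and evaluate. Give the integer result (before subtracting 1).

150994944

(0) 15|_2 = 2^(2 + 1) + 2^2 + 2 + 1 ↦ 3^(3 + 1) + 3^3 + 3 + 1|_3 = 112 ⇒ 111
(1) 111|_3 = 3^(3 + 1) + 3^3 + 3 ↦ 4^(4 + 1) + 4^4 + 4|_4 = 1284 ⇒ 1283
(2) 1283|_4 = 4^(4 + 1) + 4^4 + 3 ↦ 5^(5 + 1) + 5^5 + 3|_5 = 18753 ⇒ 18752
(3) 18752|_5 = 5^(5 + 1) + 5^5 + 2 ↦ 6^(6 + 1) + 6^6 + 2|_6 = 326594 ⇒ 326593
(4) 326593|_6 = 6^(6 + 1) + 6^6 + 1 ↦ 7^(7 + 1) + 7^7 + 1|_7 = 6588345 ⇒ 6588344
(5) 6588344|_7 = 7^(7 + 1) + 7^7 ↦ 8^(8 + 1) + 8^8|_8 = 150994944 ⇒ 150994943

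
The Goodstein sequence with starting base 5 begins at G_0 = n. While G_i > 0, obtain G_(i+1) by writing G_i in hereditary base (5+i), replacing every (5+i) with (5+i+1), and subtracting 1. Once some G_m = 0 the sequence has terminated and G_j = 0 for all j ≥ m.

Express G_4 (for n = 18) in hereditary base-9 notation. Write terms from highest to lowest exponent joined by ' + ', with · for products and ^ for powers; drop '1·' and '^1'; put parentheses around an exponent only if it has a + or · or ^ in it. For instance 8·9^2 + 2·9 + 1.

i=0: 18 = 3·5 + 3 (b=5); 5→6: 3·6 + 3 = 21; 21−1 = 20
i=1: 20 = 3·6 + 2 (b=6); 6→7: 3·7 + 2 = 23; 23−1 = 22
i=2: 22 = 3·7 + 1 (b=7); 7→8: 3·8 + 1 = 25; 25−1 = 24
i=3: 24 = 3·8 (b=8); 8→9: 3·9 = 27; 27−1 = 26
i=4: 26 = 2·9 + 8 (b=9); 9→10: 2·10 + 8 = 28; 28−1 = 27

2·9 + 8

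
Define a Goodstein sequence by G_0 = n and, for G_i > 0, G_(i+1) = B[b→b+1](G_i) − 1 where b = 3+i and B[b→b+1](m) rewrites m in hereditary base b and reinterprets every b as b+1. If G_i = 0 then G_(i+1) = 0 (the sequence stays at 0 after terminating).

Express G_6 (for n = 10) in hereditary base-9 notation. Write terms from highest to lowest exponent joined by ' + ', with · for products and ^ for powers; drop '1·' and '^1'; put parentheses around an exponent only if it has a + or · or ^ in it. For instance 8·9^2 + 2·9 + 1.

G_0=10  [base 3] 3^2 + 1  →[3↦4]→  4^2 + 1 = 17  −1 ⇒ G_1=16
G_1=16  [base 4] 4^2  →[4↦5]→  5^2 = 25  −1 ⇒ G_2=24
G_2=24  [base 5] 4·5 + 4  →[5↦6]→  4·6 + 4 = 28  −1 ⇒ G_3=27
G_3=27  [base 6] 4·6 + 3  →[6↦7]→  4·7 + 3 = 31  −1 ⇒ G_4=30
G_4=30  [base 7] 4·7 + 2  →[7↦8]→  4·8 + 2 = 34  −1 ⇒ G_5=33
G_5=33  [base 8] 4·8 + 1  →[8↦9]→  4·9 + 1 = 37  −1 ⇒ G_6=36
G_6=36  [base 9] 4·9  →[9↦10]→  4·10 = 40  −1 ⇒ G_7=39

4·9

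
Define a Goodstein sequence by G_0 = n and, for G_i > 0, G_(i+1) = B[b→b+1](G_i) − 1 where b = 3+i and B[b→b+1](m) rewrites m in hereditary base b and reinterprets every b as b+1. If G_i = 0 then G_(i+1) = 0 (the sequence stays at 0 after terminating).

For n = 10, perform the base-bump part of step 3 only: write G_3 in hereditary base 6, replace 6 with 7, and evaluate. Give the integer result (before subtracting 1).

i=0: 10 = 3^2 + 1 (b=3); 3→4: 4^2 + 1 = 17; 17−1 = 16
i=1: 16 = 4^2 (b=4); 4→5: 5^2 = 25; 25−1 = 24
i=2: 24 = 4·5 + 4 (b=5); 5→6: 4·6 + 4 = 28; 28−1 = 27

31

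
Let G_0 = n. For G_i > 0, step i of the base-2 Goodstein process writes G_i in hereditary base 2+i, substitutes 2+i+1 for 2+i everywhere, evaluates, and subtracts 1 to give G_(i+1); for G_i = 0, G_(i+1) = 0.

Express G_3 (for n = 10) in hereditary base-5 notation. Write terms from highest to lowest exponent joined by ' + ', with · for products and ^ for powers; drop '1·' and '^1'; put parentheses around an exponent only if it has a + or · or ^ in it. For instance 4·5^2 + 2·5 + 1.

5^(5 + 1)

10 —HB2→ 2^(2 + 1) + 2 —bump→ 3^(3 + 1) + 3 = 84 —(−1)→ 83
83 —HB3→ 3^(3 + 1) + 2 —bump→ 4^(4 + 1) + 2 = 1026 —(−1)→ 1025
1025 —HB4→ 4^(4 + 1) + 1 —bump→ 5^(5 + 1) + 1 = 15626 —(−1)→ 15625
15625 —HB5→ 5^(5 + 1) —bump→ 6^(6 + 1) = 279936 —(−1)→ 279935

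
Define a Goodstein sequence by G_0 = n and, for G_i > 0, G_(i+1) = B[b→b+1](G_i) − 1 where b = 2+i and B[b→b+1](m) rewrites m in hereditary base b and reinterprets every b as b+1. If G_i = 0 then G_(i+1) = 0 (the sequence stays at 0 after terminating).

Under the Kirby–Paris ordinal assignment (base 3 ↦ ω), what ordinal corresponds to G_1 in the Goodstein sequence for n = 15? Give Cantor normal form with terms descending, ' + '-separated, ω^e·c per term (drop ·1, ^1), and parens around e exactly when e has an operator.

ω^(ω + 1) + ω^ω + ω

step 0: 15 = 2^(2 + 1) + 2^2 + 2 + 1; sub 3 for 2: 3^(3 + 1) + 3^3 + 3 + 1; = 112; G_1 = 112−1 = 111
step 1: 111 = 3^(3 + 1) + 3^3 + 3; sub 4 for 3: 4^(4 + 1) + 4^4 + 4; = 1284; G_2 = 1284−1 = 1283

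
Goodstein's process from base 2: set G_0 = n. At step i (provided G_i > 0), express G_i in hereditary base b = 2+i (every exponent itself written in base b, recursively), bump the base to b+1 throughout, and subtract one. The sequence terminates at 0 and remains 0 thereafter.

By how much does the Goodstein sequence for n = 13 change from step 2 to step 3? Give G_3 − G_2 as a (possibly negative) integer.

14813

13 —HB2→ 2^(2 + 1) + 2^2 + 1 —bump→ 3^(3 + 1) + 3^3 + 1 = 109 —(−1)→ 108
108 —HB3→ 3^(3 + 1) + 3^3 —bump→ 4^(4 + 1) + 4^4 = 1280 —(−1)→ 1279
1279 —HB4→ 4^(4 + 1) + 3·4^3 + 3·4^2 + 3·4 + 3 —bump→ 5^(5 + 1) + 3·5^3 + 3·5^2 + 3·5 + 3 = 16093 —(−1)→ 16092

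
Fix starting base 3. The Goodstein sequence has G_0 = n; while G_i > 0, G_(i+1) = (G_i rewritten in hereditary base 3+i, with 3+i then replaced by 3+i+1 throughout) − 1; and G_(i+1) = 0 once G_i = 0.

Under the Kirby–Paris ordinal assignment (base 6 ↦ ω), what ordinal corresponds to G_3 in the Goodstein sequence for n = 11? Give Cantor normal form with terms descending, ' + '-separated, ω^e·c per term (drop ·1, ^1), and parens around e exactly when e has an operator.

[0] 11 ≡ 3^2 + 2 (base 3). Lift 4: 18. −1: 17.
[1] 17 ≡ 4^2 + 1 (base 4). Lift 5: 26. −1: 25.
[2] 25 ≡ 5^2 (base 5). Lift 6: 36. −1: 35.
[3] 35 ≡ 5·6 + 5 (base 6). Lift 7: 40. −1: 39.

ω·5 + 5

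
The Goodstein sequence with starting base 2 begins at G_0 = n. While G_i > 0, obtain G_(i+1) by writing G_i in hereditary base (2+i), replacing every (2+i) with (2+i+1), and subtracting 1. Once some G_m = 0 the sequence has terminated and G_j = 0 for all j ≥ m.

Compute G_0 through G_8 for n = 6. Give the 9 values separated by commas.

step 0: 6 = 2^2 + 2; sub 3 for 2: 3^3 + 3; = 30; G_1 = 30−1 = 29
step 1: 29 = 3^3 + 2; sub 4 for 3: 4^4 + 2; = 258; G_2 = 258−1 = 257
step 2: 257 = 4^4 + 1; sub 5 for 4: 5^5 + 1; = 3126; G_3 = 3126−1 = 3125
step 3: 3125 = 5^5; sub 6 for 5: 6^6; = 46656; G_4 = 46656−1 = 46655
step 4: 46655 = 5·6^5 + 5·6^4 + 5·6^3 + 5·6^2 + 5·6 + 5; sub 7 for 6: 5·7^5 + 5·7^4 + 5·7^3 + 5·7^2 + 5·7 + 5; = 98040; G_5 = 98040−1 = 98039
step 5: 98039 = 5·7^5 + 5·7^4 + 5·7^3 + 5·7^2 + 5·7 + 4; sub 8 for 7: 5·8^5 + 5·8^4 + 5·8^3 + 5·8^2 + 5·8 + 4; = 187244; G_6 = 187244−1 = 187243
step 6: 187243 = 5·8^5 + 5·8^4 + 5·8^3 + 5·8^2 + 5·8 + 3; sub 9 for 8: 5·9^5 + 5·9^4 + 5·9^3 + 5·9^2 + 5·9 + 3; = 332148; G_7 = 332148−1 = 332147
step 7: 332147 = 5·9^5 + 5·9^4 + 5·9^3 + 5·9^2 + 5·9 + 2; sub 10 for 9: 5·10^5 + 5·10^4 + 5·10^3 + 5·10^2 + 5·10 + 2; = 555552; G_8 = 555552−1 = 555551

6, 29, 257, 3125, 46655, 98039, 187243, 332147, 555551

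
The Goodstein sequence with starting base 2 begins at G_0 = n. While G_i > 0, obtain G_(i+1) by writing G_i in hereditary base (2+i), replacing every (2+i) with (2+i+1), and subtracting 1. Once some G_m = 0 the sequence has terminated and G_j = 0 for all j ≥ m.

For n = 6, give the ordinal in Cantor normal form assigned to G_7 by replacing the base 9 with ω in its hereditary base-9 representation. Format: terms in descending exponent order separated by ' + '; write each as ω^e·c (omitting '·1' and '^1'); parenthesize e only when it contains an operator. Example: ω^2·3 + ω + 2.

ω^5·5 + ω^4·5 + ω^3·5 + ω^2·5 + ω·5 + 2

step 0: 6 = 2^2 + 2; sub 3 for 2: 3^3 + 3; = 30; G_1 = 30−1 = 29
step 1: 29 = 3^3 + 2; sub 4 for 3: 4^4 + 2; = 258; G_2 = 258−1 = 257
step 2: 257 = 4^4 + 1; sub 5 for 4: 5^5 + 1; = 3126; G_3 = 3126−1 = 3125
step 3: 3125 = 5^5; sub 6 for 5: 6^6; = 46656; G_4 = 46656−1 = 46655
step 4: 46655 = 5·6^5 + 5·6^4 + 5·6^3 + 5·6^2 + 5·6 + 5; sub 7 for 6: 5·7^5 + 5·7^4 + 5·7^3 + 5·7^2 + 5·7 + 5; = 98040; G_5 = 98040−1 = 98039
step 5: 98039 = 5·7^5 + 5·7^4 + 5·7^3 + 5·7^2 + 5·7 + 4; sub 8 for 7: 5·8^5 + 5·8^4 + 5·8^3 + 5·8^2 + 5·8 + 4; = 187244; G_6 = 187244−1 = 187243
step 6: 187243 = 5·8^5 + 5·8^4 + 5·8^3 + 5·8^2 + 5·8 + 3; sub 9 for 8: 5·9^5 + 5·9^4 + 5·9^3 + 5·9^2 + 5·9 + 3; = 332148; G_7 = 332148−1 = 332147
step 7: 332147 = 5·9^5 + 5·9^4 + 5·9^3 + 5·9^2 + 5·9 + 2; sub 10 for 9: 5·10^5 + 5·10^4 + 5·10^3 + 5·10^2 + 5·10 + 2; = 555552; G_8 = 555552−1 = 555551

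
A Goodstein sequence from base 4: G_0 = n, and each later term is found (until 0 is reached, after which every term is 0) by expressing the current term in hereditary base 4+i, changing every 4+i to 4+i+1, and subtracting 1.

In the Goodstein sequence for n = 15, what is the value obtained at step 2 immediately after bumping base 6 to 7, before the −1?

22

15 —HB4→ 3·4 + 3 —bump→ 3·5 + 3 = 18 —(−1)→ 17
17 —HB5→ 3·5 + 2 —bump→ 3·6 + 2 = 20 —(−1)→ 19
19 —HB6→ 3·6 + 1 —bump→ 3·7 + 1 = 22 —(−1)→ 21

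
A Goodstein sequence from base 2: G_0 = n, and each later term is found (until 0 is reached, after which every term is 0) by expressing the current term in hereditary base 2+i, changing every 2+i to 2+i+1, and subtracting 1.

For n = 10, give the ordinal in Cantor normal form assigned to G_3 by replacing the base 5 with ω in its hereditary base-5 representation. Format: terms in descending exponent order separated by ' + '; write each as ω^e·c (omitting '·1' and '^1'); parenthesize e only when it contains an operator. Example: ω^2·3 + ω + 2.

ω^(ω + 1)

G_0 = 10. HB_2(10) = 2^(2 + 1) + 2. Bump = 84. G_1 = 83.
G_1 = 83. HB_3(83) = 3^(3 + 1) + 2. Bump = 1026. G_2 = 1025.
G_2 = 1025. HB_4(1025) = 4^(4 + 1) + 1. Bump = 15626. G_3 = 15625.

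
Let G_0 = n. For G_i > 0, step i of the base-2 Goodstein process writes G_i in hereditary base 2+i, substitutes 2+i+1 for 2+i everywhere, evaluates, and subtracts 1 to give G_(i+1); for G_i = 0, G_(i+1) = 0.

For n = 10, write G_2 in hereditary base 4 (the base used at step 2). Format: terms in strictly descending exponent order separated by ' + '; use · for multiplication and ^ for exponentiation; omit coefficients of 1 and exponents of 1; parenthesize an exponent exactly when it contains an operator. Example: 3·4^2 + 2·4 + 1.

4^(4 + 1) + 1

G_0 = 10. HB_2(10) = 2^(2 + 1) + 2. Bump = 84. G_1 = 83.
G_1 = 83. HB_3(83) = 3^(3 + 1) + 2. Bump = 1026. G_2 = 1025.
G_2 = 1025. HB_4(1025) = 4^(4 + 1) + 1. Bump = 15626. G_3 = 15625.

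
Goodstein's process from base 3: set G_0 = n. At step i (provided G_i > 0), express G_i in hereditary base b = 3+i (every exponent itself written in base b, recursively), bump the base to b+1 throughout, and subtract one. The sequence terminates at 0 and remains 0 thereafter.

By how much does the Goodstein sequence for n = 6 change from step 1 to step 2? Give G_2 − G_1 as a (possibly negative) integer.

6 —HB3→ 2·3 —bump→ 2·4 = 8 —(−1)→ 7
7 —HB4→ 4 + 3 —bump→ 5 + 3 = 8 —(−1)→ 7

0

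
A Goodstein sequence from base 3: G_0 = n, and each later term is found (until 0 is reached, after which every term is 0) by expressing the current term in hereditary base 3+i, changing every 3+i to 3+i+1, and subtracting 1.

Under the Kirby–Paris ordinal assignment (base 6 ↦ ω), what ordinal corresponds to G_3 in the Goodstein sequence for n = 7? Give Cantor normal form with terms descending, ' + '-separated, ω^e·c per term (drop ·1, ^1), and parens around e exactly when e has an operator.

ω + 3

(0) 7|_3 = 2·3 + 1 ↦ 2·4 + 1|_4 = 9 ⇒ 8
(1) 8|_4 = 2·4 ↦ 2·5|_5 = 10 ⇒ 9
(2) 9|_5 = 5 + 4 ↦ 6 + 4|_6 = 10 ⇒ 9
(3) 9|_6 = 6 + 3 ↦ 7 + 3|_7 = 10 ⇒ 9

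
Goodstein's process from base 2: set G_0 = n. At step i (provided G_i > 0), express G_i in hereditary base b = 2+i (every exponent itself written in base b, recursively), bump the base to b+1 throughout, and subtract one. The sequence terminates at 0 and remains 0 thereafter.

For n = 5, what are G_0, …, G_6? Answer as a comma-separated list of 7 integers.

G_0=5  [base 2] 2^2 + 1  →[2↦3]→  3^3 + 1 = 28  −1 ⇒ G_1=27
G_1=27  [base 3] 3^3  →[3↦4]→  4^4 = 256  −1 ⇒ G_2=255
G_2=255  [base 4] 3·4^3 + 3·4^2 + 3·4 + 3  →[4↦5]→  3·5^3 + 3·5^2 + 3·5 + 3 = 468  −1 ⇒ G_3=467
G_3=467  [base 5] 3·5^3 + 3·5^2 + 3·5 + 2  →[5↦6]→  3·6^3 + 3·6^2 + 3·6 + 2 = 776  −1 ⇒ G_4=775
G_4=775  [base 6] 3·6^3 + 3·6^2 + 3·6 + 1  →[6↦7]→  3·7^3 + 3·7^2 + 3·7 + 1 = 1198  −1 ⇒ G_5=1197
G_5=1197  [base 7] 3·7^3 + 3·7^2 + 3·7  →[7↦8]→  3·8^3 + 3·8^2 + 3·8 = 1752  −1 ⇒ G_6=1751

5, 27, 255, 467, 775, 1197, 1751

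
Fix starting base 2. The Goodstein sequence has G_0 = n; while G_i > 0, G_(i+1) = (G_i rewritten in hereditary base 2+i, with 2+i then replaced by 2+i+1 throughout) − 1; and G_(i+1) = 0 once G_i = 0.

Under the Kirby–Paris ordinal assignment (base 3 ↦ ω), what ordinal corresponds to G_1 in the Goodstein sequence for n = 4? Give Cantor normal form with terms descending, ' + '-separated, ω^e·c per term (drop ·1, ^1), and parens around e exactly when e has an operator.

ω^2·2 + ω·2 + 2

4 —HB2→ 2^2 —bump→ 3^3 = 27 —(−1)→ 26
26 —HB3→ 2·3^2 + 2·3 + 2 —bump→ 2·4^2 + 2·4 + 2 = 42 —(−1)→ 41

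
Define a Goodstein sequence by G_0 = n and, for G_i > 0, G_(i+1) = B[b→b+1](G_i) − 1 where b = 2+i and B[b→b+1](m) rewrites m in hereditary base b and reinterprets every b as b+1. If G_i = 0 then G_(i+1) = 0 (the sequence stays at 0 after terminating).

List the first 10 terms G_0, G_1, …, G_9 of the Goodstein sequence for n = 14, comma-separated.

14, 110, 1281, 18750, 326591, 5862840, 134404971, 3487116548, 100000555551, 3138429262496

step 0: 14 = 2^(2 + 1) + 2^2 + 2; sub 3 for 2: 3^(3 + 1) + 3^3 + 3; = 111; G_1 = 111−1 = 110
step 1: 110 = 3^(3 + 1) + 3^3 + 2; sub 4 for 3: 4^(4 + 1) + 4^4 + 2; = 1282; G_2 = 1282−1 = 1281
step 2: 1281 = 4^(4 + 1) + 4^4 + 1; sub 5 for 4: 5^(5 + 1) + 5^5 + 1; = 18751; G_3 = 18751−1 = 18750
step 3: 18750 = 5^(5 + 1) + 5^5; sub 6 for 5: 6^(6 + 1) + 6^6; = 326592; G_4 = 326592−1 = 326591
step 4: 326591 = 6^(6 + 1) + 5·6^5 + 5·6^4 + 5·6^3 + 5·6^2 + 5·6 + 5; sub 7 for 6: 7^(7 + 1) + 5·7^5 + 5·7^4 + 5·7^3 + 5·7^2 + 5·7 + 5; = 5862841; G_5 = 5862841−1 = 5862840
step 5: 5862840 = 7^(7 + 1) + 5·7^5 + 5·7^4 + 5·7^3 + 5·7^2 + 5·7 + 4; sub 8 for 7: 8^(8 + 1) + 5·8^5 + 5·8^4 + 5·8^3 + 5·8^2 + 5·8 + 4; = 134404972; G_6 = 134404972−1 = 134404971
step 6: 134404971 = 8^(8 + 1) + 5·8^5 + 5·8^4 + 5·8^3 + 5·8^2 + 5·8 + 3; sub 9 for 8: 9^(9 + 1) + 5·9^5 + 5·9^4 + 5·9^3 + 5·9^2 + 5·9 + 3; = 3487116549; G_7 = 3487116549−1 = 3487116548
step 7: 3487116548 = 9^(9 + 1) + 5·9^5 + 5·9^4 + 5·9^3 + 5·9^2 + 5·9 + 2; sub 10 for 9: 10^(10 + 1) + 5·10^5 + 5·10^4 + 5·10^3 + 5·10^2 + 5·10 + 2; = 100000555552; G_8 = 100000555552−1 = 100000555551
step 8: 100000555551 = 10^(10 + 1) + 5·10^5 + 5·10^4 + 5·10^3 + 5·10^2 + 5·10 + 1; sub 11 for 10: 11^(11 + 1) + 5·11^5 + 5·11^4 + 5·11^3 + 5·11^2 + 5·11 + 1; = 3138429262497; G_9 = 3138429262497−1 = 3138429262496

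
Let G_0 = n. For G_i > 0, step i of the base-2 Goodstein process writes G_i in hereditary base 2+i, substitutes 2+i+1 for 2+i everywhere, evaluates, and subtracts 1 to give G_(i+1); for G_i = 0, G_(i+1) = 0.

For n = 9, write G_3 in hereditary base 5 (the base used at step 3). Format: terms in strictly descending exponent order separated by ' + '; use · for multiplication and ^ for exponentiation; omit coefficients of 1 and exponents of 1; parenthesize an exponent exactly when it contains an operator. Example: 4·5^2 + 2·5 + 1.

3·5^5 + 3·5^3 + 3·5^2 + 3·5 + 2

base 2: 9 = 2^(2 + 1) + 1; at 3: 3^(3 + 1) + 1 = 82; next = 81
base 3: 81 = 3^(3 + 1); at 4: 4^(4 + 1) = 1024; next = 1023
base 4: 1023 = 3·4^4 + 3·4^3 + 3·4^2 + 3·4 + 3; at 5: 3·5^5 + 3·5^3 + 3·5^2 + 3·5 + 3 = 9843; next = 9842
base 5: 9842 = 3·5^5 + 3·5^3 + 3·5^2 + 3·5 + 2; at 6: 3·6^6 + 3·6^3 + 3·6^2 + 3·6 + 2 = 140744; next = 140743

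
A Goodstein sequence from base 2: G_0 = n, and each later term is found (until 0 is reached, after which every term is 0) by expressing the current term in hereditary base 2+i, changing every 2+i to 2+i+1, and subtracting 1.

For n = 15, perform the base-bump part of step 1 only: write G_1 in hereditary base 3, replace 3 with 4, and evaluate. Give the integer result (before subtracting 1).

(0) 15|_2 = 2^(2 + 1) + 2^2 + 2 + 1 ↦ 3^(3 + 1) + 3^3 + 3 + 1|_3 = 112 ⇒ 111
(1) 111|_3 = 3^(3 + 1) + 3^3 + 3 ↦ 4^(4 + 1) + 4^4 + 4|_4 = 1284 ⇒ 1283

1284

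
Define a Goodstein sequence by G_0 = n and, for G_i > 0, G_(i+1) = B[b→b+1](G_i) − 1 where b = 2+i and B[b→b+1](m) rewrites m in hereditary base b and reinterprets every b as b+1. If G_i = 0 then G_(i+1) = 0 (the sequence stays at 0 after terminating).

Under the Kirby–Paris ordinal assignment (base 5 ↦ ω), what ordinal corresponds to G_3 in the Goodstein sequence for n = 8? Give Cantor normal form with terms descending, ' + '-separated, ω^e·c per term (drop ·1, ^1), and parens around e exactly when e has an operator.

base 2: 8 = 2^(2 + 1); at 3: 3^(3 + 1) = 81; next = 80
base 3: 80 = 2·3^3 + 2·3^2 + 2·3 + 2; at 4: 2·4^4 + 2·4^2 + 2·4 + 2 = 554; next = 553
base 4: 553 = 2·4^4 + 2·4^2 + 2·4 + 1; at 5: 2·5^5 + 2·5^2 + 2·5 + 1 = 6311; next = 6310

ω^ω·2 + ω^2·2 + ω·2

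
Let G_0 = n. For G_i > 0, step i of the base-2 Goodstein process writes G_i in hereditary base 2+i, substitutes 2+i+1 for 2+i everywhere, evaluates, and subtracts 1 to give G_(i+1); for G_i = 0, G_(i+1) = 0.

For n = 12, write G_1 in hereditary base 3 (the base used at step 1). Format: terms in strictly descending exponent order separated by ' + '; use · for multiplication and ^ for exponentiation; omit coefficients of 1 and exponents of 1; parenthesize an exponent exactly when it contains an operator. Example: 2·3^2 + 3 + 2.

3^(3 + 1) + 2·3^2 + 2·3 + 2

i=0: 12 = 2^(2 + 1) + 2^2 (b=2); 2→3: 3^(3 + 1) + 3^3 = 108; 108−1 = 107
i=1: 107 = 3^(3 + 1) + 2·3^2 + 2·3 + 2 (b=3); 3→4: 4^(4 + 1) + 2·4^2 + 2·4 + 2 = 1066; 1066−1 = 1065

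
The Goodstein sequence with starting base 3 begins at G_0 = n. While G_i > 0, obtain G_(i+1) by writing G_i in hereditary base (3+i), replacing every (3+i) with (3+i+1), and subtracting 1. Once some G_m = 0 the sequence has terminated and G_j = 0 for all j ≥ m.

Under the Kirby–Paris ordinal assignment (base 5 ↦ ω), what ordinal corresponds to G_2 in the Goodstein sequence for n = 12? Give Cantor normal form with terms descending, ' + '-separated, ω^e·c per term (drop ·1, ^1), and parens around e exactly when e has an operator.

[0] 12 ≡ 3^2 + 3 (base 3). Lift 4: 20. −1: 19.
[1] 19 ≡ 4^2 + 3 (base 4). Lift 5: 28. −1: 27.
[2] 27 ≡ 5^2 + 2 (base 5). Lift 6: 38. −1: 37.

ω^2 + 2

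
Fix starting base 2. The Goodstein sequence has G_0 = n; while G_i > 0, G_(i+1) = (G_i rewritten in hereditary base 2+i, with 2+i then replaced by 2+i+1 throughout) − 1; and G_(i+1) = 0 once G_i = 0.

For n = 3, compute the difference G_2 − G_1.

0

(0) 3|_2 = 2 + 1 ↦ 3 + 1|_3 = 4 ⇒ 3
(1) 3|_3 = 3 ↦ 4|_4 = 4 ⇒ 3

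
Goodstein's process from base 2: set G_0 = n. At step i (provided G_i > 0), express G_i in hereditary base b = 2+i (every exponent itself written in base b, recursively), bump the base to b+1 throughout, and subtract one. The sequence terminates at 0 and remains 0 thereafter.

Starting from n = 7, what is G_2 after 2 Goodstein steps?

G_0 = 7. HB_2(7) = 2^2 + 2 + 1. Bump = 31. G_1 = 30.
G_1 = 30. HB_3(30) = 3^3 + 3. Bump = 260. G_2 = 259.
G_2 = 259. HB_4(259) = 4^4 + 3. Bump = 3128. G_3 = 3127.

259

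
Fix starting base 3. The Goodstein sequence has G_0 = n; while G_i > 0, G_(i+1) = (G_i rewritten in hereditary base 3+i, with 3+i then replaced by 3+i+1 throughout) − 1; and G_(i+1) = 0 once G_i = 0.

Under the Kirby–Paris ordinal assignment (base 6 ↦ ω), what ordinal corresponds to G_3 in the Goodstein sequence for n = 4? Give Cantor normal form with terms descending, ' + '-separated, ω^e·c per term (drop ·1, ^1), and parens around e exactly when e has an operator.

base 3: 4 = 3 + 1; at 4: 4 + 1 = 5; next = 4
base 4: 4 = 4; at 5: 5 = 5; next = 4
base 5: 4 = 4; at 6: 4 = 4; next = 3
base 6: 3 = 3; at 7: 3 = 3; next = 2

3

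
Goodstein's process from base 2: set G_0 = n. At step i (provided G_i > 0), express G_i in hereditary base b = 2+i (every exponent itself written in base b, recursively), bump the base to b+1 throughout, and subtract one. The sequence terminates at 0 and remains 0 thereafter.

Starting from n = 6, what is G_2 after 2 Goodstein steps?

257

i=0: 6 = 2^2 + 2 (b=2); 2→3: 3^3 + 3 = 30; 30−1 = 29
i=1: 29 = 3^3 + 2 (b=3); 3→4: 4^4 + 2 = 258; 258−1 = 257
i=2: 257 = 4^4 + 1 (b=4); 4→5: 5^5 + 1 = 3126; 3126−1 = 3125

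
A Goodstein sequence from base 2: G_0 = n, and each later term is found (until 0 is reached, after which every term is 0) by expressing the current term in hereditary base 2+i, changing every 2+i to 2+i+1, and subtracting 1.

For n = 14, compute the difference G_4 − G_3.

base 2: 14 = 2^(2 + 1) + 2^2 + 2; at 3: 3^(3 + 1) + 3^3 + 3 = 111; next = 110
base 3: 110 = 3^(3 + 1) + 3^3 + 2; at 4: 4^(4 + 1) + 4^4 + 2 = 1282; next = 1281
base 4: 1281 = 4^(4 + 1) + 4^4 + 1; at 5: 5^(5 + 1) + 5^5 + 1 = 18751; next = 18750
base 5: 18750 = 5^(5 + 1) + 5^5; at 6: 6^(6 + 1) + 6^6 = 326592; next = 326591

307841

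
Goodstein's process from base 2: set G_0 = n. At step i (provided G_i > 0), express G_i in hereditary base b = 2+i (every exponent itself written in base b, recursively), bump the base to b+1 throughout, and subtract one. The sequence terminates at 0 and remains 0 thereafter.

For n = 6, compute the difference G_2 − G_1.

228

[0] 6 ≡ 2^2 + 2 (base 2). Lift 3: 30. −1: 29.
[1] 29 ≡ 3^3 + 2 (base 3). Lift 4: 258. −1: 257.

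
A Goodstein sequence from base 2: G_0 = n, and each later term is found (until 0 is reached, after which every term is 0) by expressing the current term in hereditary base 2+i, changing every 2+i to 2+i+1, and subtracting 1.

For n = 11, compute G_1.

84

i=0: 11 = 2^(2 + 1) + 2 + 1 (b=2); 2→3: 3^(3 + 1) + 3 + 1 = 85; 85−1 = 84
i=1: 84 = 3^(3 + 1) + 3 (b=3); 3→4: 4^(4 + 1) + 4 = 1028; 1028−1 = 1027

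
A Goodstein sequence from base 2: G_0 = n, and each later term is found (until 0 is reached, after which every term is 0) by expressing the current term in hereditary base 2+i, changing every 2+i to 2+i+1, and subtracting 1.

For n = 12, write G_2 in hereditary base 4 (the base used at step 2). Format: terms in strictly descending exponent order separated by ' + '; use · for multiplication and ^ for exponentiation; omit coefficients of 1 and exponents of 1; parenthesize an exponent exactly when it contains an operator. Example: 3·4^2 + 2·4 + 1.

i=0: 12 = 2^(2 + 1) + 2^2 (b=2); 2→3: 3^(3 + 1) + 3^3 = 108; 108−1 = 107
i=1: 107 = 3^(3 + 1) + 2·3^2 + 2·3 + 2 (b=3); 3→4: 4^(4 + 1) + 2·4^2 + 2·4 + 2 = 1066; 1066−1 = 1065
i=2: 1065 = 4^(4 + 1) + 2·4^2 + 2·4 + 1 (b=4); 4→5: 5^(5 + 1) + 2·5^2 + 2·5 + 1 = 15686; 15686−1 = 15685

4^(4 + 1) + 2·4^2 + 2·4 + 1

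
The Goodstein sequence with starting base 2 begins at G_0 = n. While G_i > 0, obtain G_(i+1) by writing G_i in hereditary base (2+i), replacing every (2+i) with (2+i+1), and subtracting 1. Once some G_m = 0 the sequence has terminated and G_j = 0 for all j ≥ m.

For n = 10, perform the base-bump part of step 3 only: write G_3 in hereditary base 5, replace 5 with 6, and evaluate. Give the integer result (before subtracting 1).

G_0 = 10. HB_2(10) = 2^(2 + 1) + 2. Bump = 84. G_1 = 83.
G_1 = 83. HB_3(83) = 3^(3 + 1) + 2. Bump = 1026. G_2 = 1025.
G_2 = 1025. HB_4(1025) = 4^(4 + 1) + 1. Bump = 15626. G_3 = 15625.
G_3 = 15625. HB_5(15625) = 5^(5 + 1). Bump = 279936. G_4 = 279935.

279936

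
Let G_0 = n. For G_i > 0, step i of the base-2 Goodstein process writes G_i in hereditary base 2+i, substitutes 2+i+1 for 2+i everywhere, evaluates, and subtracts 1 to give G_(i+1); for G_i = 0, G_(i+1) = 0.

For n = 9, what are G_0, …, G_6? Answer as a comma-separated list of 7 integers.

9, 81, 1023, 9842, 140743, 2471826, 50333399

G_0 = 9. HB_2(9) = 2^(2 + 1) + 1. Bump = 82. G_1 = 81.
G_1 = 81. HB_3(81) = 3^(3 + 1). Bump = 1024. G_2 = 1023.
G_2 = 1023. HB_4(1023) = 3·4^4 + 3·4^3 + 3·4^2 + 3·4 + 3. Bump = 9843. G_3 = 9842.
G_3 = 9842. HB_5(9842) = 3·5^5 + 3·5^3 + 3·5^2 + 3·5 + 2. Bump = 140744. G_4 = 140743.
G_4 = 140743. HB_6(140743) = 3·6^6 + 3·6^3 + 3·6^2 + 3·6 + 1. Bump = 2471827. G_5 = 2471826.
G_5 = 2471826. HB_7(2471826) = 3·7^7 + 3·7^3 + 3·7^2 + 3·7. Bump = 50333400. G_6 = 50333399.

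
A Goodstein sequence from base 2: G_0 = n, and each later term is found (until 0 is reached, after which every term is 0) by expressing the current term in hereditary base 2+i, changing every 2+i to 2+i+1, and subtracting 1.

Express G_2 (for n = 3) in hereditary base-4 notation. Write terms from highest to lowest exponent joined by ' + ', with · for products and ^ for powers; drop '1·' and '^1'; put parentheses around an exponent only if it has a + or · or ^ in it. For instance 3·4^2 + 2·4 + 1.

3

G_0=3  [base 2] 2 + 1  →[2↦3]→  3 + 1 = 4  −1 ⇒ G_1=3
G_1=3  [base 3] 3  →[3↦4]→  4 = 4  −1 ⇒ G_2=3
G_2=3  [base 4] 3  →[4↦5]→  3 = 3  −1 ⇒ G_3=2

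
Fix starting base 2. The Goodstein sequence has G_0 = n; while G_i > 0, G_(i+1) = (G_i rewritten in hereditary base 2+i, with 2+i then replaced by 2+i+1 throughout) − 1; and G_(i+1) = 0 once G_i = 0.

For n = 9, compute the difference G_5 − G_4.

2331083

step 0: 9 = 2^(2 + 1) + 1; sub 3 for 2: 3^(3 + 1) + 1; = 82; G_1 = 82−1 = 81
step 1: 81 = 3^(3 + 1); sub 4 for 3: 4^(4 + 1); = 1024; G_2 = 1024−1 = 1023
step 2: 1023 = 3·4^4 + 3·4^3 + 3·4^2 + 3·4 + 3; sub 5 for 4: 3·5^5 + 3·5^3 + 3·5^2 + 3·5 + 3; = 9843; G_3 = 9843−1 = 9842
step 3: 9842 = 3·5^5 + 3·5^3 + 3·5^2 + 3·5 + 2; sub 6 for 5: 3·6^6 + 3·6^3 + 3·6^2 + 3·6 + 2; = 140744; G_4 = 140744−1 = 140743
step 4: 140743 = 3·6^6 + 3·6^3 + 3·6^2 + 3·6 + 1; sub 7 for 6: 3·7^7 + 3·7^3 + 3·7^2 + 3·7 + 1; = 2471827; G_5 = 2471827−1 = 2471826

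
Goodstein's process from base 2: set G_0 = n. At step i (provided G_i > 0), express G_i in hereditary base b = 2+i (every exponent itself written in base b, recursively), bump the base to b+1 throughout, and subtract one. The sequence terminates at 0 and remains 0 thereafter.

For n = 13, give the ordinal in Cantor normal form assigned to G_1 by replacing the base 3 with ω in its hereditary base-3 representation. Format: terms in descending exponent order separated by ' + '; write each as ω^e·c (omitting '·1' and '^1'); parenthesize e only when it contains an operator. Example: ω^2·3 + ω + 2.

[0] 13 ≡ 2^(2 + 1) + 2^2 + 1 (base 2). Lift 3: 109. −1: 108.
[1] 108 ≡ 3^(3 + 1) + 3^3 (base 3). Lift 4: 1280. −1: 1279.

ω^(ω + 1) + ω^ω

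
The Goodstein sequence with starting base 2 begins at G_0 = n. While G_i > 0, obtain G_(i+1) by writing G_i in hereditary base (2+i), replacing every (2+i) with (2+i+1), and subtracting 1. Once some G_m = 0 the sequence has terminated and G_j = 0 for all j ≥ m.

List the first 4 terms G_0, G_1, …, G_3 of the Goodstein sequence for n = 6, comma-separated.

G_0 = 6. HB_2(6) = 2^2 + 2. Bump = 30. G_1 = 29.
G_1 = 29. HB_3(29) = 3^3 + 2. Bump = 258. G_2 = 257.
G_2 = 257. HB_4(257) = 4^4 + 1. Bump = 3126. G_3 = 3125.

6, 29, 257, 3125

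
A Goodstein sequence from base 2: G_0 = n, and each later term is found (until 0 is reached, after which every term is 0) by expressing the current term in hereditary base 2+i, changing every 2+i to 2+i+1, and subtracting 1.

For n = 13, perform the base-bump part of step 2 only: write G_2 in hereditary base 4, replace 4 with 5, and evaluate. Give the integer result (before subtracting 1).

16093

G_0=13  [base 2] 2^(2 + 1) + 2^2 + 1  →[2↦3]→  3^(3 + 1) + 3^3 + 1 = 109  −1 ⇒ G_1=108
G_1=108  [base 3] 3^(3 + 1) + 3^3  →[3↦4]→  4^(4 + 1) + 4^4 = 1280  −1 ⇒ G_2=1279
G_2=1279  [base 4] 4^(4 + 1) + 3·4^3 + 3·4^2 + 3·4 + 3  →[4↦5]→  5^(5 + 1) + 3·5^3 + 3·5^2 + 3·5 + 3 = 16093  −1 ⇒ G_3=16092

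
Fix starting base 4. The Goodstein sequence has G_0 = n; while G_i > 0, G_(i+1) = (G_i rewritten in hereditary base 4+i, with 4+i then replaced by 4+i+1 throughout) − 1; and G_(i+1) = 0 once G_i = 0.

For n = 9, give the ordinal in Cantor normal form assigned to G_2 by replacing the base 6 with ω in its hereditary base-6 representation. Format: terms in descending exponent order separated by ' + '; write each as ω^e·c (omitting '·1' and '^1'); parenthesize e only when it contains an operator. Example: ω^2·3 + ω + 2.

ω + 5

G_0 = 9. HB_4(9) = 2·4 + 1. Bump = 11. G_1 = 10.
G_1 = 10. HB_5(10) = 2·5. Bump = 12. G_2 = 11.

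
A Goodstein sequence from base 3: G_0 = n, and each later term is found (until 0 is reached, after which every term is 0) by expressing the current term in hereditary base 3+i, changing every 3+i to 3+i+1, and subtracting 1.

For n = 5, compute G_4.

4

step 0: 5 = 3 + 2; sub 4 for 3: 4 + 2; = 6; G_1 = 6−1 = 5
step 1: 5 = 4 + 1; sub 5 for 4: 5 + 1; = 6; G_2 = 6−1 = 5
step 2: 5 = 5; sub 6 for 5: 6; = 6; G_3 = 6−1 = 5
step 3: 5 = 5; sub 7 for 6: 5; = 5; G_4 = 5−1 = 4
step 4: 4 = 4; sub 8 for 7: 4; = 4; G_5 = 4−1 = 3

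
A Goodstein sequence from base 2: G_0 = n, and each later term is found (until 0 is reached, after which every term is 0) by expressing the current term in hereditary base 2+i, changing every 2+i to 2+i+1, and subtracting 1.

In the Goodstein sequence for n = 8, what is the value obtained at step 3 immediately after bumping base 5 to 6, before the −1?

[0] 8 ≡ 2^(2 + 1) (base 2). Lift 3: 81. −1: 80.
[1] 80 ≡ 2·3^3 + 2·3^2 + 2·3 + 2 (base 3). Lift 4: 554. −1: 553.
[2] 553 ≡ 2·4^4 + 2·4^2 + 2·4 + 1 (base 4). Lift 5: 6311. −1: 6310.

93396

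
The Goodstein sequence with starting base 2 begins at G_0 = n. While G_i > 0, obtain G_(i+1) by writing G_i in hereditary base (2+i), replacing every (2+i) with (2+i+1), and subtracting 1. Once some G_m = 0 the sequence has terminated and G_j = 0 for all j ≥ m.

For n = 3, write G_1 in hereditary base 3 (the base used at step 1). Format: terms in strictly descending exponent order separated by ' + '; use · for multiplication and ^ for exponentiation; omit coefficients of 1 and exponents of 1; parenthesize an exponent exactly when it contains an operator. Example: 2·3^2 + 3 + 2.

3

i=0: 3 = 2 + 1 (b=2); 2→3: 3 + 1 = 4; 4−1 = 3
i=1: 3 = 3 (b=3); 3→4: 4 = 4; 4−1 = 3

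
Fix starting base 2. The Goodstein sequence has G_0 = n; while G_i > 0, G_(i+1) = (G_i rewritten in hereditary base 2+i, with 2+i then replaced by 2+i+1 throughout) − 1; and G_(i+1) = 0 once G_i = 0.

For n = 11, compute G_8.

base 2: 11 = 2^(2 + 1) + 2 + 1; at 3: 3^(3 + 1) + 3 + 1 = 85; next = 84
base 3: 84 = 3^(3 + 1) + 3; at 4: 4^(4 + 1) + 4 = 1028; next = 1027
base 4: 1027 = 4^(4 + 1) + 3; at 5: 5^(5 + 1) + 3 = 15628; next = 15627
base 5: 15627 = 5^(5 + 1) + 2; at 6: 6^(6 + 1) + 2 = 279938; next = 279937
base 6: 279937 = 6^(6 + 1) + 1; at 7: 7^(7 + 1) + 1 = 5764802; next = 5764801
base 7: 5764801 = 7^(7 + 1); at 8: 8^(8 + 1) = 134217728; next = 134217727
base 8: 134217727 = 7·8^8 + 7·8^7 + 7·8^6 + 7·8^5 + 7·8^4 + 7·8^3 + 7·8^2 + 7·8 + 7; at 9: 7·9^9 + 7·9^7 + 7·9^6 + 7·9^5 + 7·9^4 + 7·9^3 + 7·9^2 + 7·9 + 7 = 2749609303; next = 2749609302
base 9: 2749609302 = 7·9^9 + 7·9^7 + 7·9^6 + 7·9^5 + 7·9^4 + 7·9^3 + 7·9^2 + 7·9 + 6; at 10: 7·10^10 + 7·10^7 + 7·10^6 + 7·10^5 + 7·10^4 + 7·10^3 + 7·10^2 + 7·10 + 6 = 70077777776; next = 70077777775
base 10: 70077777775 = 7·10^10 + 7·10^7 + 7·10^6 + 7·10^5 + 7·10^4 + 7·10^3 + 7·10^2 + 7·10 + 5; at 11: 7·11^11 + 7·11^7 + 7·11^6 + 7·11^5 + 7·11^4 + 7·11^3 + 7·11^2 + 7·11 + 5 = 1997331745491; next = 1997331745490

70077777775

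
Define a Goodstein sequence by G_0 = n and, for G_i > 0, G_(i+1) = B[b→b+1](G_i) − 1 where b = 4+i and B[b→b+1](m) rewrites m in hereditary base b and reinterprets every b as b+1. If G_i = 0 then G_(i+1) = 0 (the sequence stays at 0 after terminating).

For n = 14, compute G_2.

18

G_0=14  [base 4] 3·4 + 2  →[4↦5]→  3·5 + 2 = 17  −1 ⇒ G_1=16
G_1=16  [base 5] 3·5 + 1  →[5↦6]→  3·6 + 1 = 19  −1 ⇒ G_2=18
G_2=18  [base 6] 3·6  →[6↦7]→  3·7 = 21  −1 ⇒ G_3=20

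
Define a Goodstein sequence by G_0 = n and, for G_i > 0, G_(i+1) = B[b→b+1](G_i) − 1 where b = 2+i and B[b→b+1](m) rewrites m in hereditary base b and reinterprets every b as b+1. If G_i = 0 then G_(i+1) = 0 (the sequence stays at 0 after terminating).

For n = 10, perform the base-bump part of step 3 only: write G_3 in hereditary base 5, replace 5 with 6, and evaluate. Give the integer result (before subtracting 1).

279936

G_0 = 10. HB_2(10) = 2^(2 + 1) + 2. Bump = 84. G_1 = 83.
G_1 = 83. HB_3(83) = 3^(3 + 1) + 2. Bump = 1026. G_2 = 1025.
G_2 = 1025. HB_4(1025) = 4^(4 + 1) + 1. Bump = 15626. G_3 = 15625.
G_3 = 15625. HB_5(15625) = 5^(5 + 1). Bump = 279936. G_4 = 279935.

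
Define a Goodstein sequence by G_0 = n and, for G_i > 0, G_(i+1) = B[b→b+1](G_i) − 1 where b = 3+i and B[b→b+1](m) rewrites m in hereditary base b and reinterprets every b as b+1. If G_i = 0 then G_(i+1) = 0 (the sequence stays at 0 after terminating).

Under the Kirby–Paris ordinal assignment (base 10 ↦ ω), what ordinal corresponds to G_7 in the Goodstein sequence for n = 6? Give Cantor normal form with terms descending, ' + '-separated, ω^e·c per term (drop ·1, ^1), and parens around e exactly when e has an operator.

5

G_0=6  [base 3] 2·3  →[3↦4]→  2·4 = 8  −1 ⇒ G_1=7
G_1=7  [base 4] 4 + 3  →[4↦5]→  5 + 3 = 8  −1 ⇒ G_2=7
G_2=7  [base 5] 5 + 2  →[5↦6]→  6 + 2 = 8  −1 ⇒ G_3=7
G_3=7  [base 6] 6 + 1  →[6↦7]→  7 + 1 = 8  −1 ⇒ G_4=7
G_4=7  [base 7] 7  →[7↦8]→  8 = 8  −1 ⇒ G_5=7
G_5=7  [base 8] 7  →[8↦9]→  7 = 7  −1 ⇒ G_6=6
G_6=6  [base 9] 6  →[9↦10]→  6 = 6  −1 ⇒ G_7=5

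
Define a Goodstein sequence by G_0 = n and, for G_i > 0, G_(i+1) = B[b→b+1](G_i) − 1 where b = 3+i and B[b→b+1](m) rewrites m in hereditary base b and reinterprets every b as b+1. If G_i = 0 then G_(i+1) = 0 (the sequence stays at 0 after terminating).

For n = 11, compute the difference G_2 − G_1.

step 0: 11 = 3^2 + 2; sub 4 for 3: 4^2 + 2; = 18; G_1 = 18−1 = 17
step 1: 17 = 4^2 + 1; sub 5 for 4: 5^2 + 1; = 26; G_2 = 26−1 = 25

8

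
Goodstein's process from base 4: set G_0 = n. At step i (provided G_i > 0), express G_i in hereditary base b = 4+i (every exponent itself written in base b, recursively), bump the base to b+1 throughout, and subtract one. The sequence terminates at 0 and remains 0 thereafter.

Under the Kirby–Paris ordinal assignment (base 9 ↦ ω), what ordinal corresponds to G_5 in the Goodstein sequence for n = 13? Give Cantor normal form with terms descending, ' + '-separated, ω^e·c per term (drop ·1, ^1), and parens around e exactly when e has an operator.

ω·2 + 2

step 0: 13 = 3·4 + 1; sub 5 for 4: 3·5 + 1; = 16; G_1 = 16−1 = 15
step 1: 15 = 3·5; sub 6 for 5: 3·6; = 18; G_2 = 18−1 = 17
step 2: 17 = 2·6 + 5; sub 7 for 6: 2·7 + 5; = 19; G_3 = 19−1 = 18
step 3: 18 = 2·7 + 4; sub 8 for 7: 2·8 + 4; = 20; G_4 = 20−1 = 19
step 4: 19 = 2·8 + 3; sub 9 for 8: 2·9 + 3; = 21; G_5 = 21−1 = 20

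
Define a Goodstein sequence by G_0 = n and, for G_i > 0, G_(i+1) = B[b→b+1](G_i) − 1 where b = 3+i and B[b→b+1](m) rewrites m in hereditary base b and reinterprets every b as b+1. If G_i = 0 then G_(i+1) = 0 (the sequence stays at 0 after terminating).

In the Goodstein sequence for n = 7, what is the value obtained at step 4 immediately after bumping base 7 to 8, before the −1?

G_0 = 7. HB_3(7) = 2·3 + 1. Bump = 9. G_1 = 8.
G_1 = 8. HB_4(8) = 2·4. Bump = 10. G_2 = 9.
G_2 = 9. HB_5(9) = 5 + 4. Bump = 10. G_3 = 9.
G_3 = 9. HB_6(9) = 6 + 3. Bump = 10. G_4 = 9.
G_4 = 9. HB_7(9) = 7 + 2. Bump = 10. G_5 = 9.

10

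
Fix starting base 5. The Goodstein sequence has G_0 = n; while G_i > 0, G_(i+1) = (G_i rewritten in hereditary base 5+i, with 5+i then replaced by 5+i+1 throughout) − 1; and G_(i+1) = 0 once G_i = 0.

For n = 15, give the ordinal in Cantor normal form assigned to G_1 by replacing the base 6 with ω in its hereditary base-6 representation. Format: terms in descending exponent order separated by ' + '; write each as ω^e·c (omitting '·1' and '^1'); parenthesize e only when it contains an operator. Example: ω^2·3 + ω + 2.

i=0: 15 = 3·5 (b=5); 5→6: 3·6 = 18; 18−1 = 17
i=1: 17 = 2·6 + 5 (b=6); 6→7: 2·7 + 5 = 19; 19−1 = 18

ω·2 + 5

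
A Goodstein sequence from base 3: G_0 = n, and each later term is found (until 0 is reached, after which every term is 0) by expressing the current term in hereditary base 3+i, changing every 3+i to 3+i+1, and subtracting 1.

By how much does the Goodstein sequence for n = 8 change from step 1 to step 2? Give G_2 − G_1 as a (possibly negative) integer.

G_0 = 8. HB_3(8) = 2·3 + 2. Bump = 10. G_1 = 9.
G_1 = 9. HB_4(9) = 2·4 + 1. Bump = 11. G_2 = 10.

1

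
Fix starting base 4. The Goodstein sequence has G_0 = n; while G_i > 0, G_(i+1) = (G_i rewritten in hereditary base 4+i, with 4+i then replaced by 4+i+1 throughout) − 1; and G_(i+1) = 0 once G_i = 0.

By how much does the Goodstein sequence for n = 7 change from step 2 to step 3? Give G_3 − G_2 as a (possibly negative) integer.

G_0=7  [base 4] 4 + 3  →[4↦5]→  5 + 3 = 8  −1 ⇒ G_1=7
G_1=7  [base 5] 5 + 2  →[5↦6]→  6 + 2 = 8  −1 ⇒ G_2=7
G_2=7  [base 6] 6 + 1  →[6↦7]→  7 + 1 = 8  −1 ⇒ G_3=7

0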